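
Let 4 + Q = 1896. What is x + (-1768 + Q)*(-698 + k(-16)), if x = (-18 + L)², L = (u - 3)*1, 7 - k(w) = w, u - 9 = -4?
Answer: -83444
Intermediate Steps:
u = 5 (u = 9 - 4 = 5)
k(w) = 7 - w
Q = 1892 (Q = -4 + 1896 = 1892)
L = 2 (L = (5 - 3)*1 = 2*1 = 2)
x = 256 (x = (-18 + 2)² = (-16)² = 256)
x + (-1768 + Q)*(-698 + k(-16)) = 256 + (-1768 + 1892)*(-698 + (7 - 1*(-16))) = 256 + 124*(-698 + (7 + 16)) = 256 + 124*(-698 + 23) = 256 + 124*(-675) = 256 - 83700 = -83444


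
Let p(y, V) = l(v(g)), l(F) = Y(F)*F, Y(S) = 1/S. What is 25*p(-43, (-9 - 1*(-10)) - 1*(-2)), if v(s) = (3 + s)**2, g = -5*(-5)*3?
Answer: 25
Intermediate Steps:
g = 75 (g = 25*3 = 75)
l(F) = 1 (l(F) = F/F = 1)
p(y, V) = 1
25*p(-43, (-9 - 1*(-10)) - 1*(-2)) = 25*1 = 25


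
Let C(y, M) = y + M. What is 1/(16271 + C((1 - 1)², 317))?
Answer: 1/16588 ≈ 6.0285e-5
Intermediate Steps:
C(y, M) = M + y
1/(16271 + C((1 - 1)², 317)) = 1/(16271 + (317 + (1 - 1)²)) = 1/(16271 + (317 + 0²)) = 1/(16271 + (317 + 0)) = 1/(16271 + 317) = 1/16588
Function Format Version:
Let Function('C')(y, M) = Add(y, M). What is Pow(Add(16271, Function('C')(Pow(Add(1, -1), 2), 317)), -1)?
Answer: Rational(1, 16588) ≈ 6.0285e-5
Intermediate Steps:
Function('C')(y, M) = Add(M, y)
Pow(Add(16271, Function('C')(Pow(Add(1, -1), 2), 317)), -1) = Pow(Add(16271, Add(317, Pow(Add(1, -1), 2))), -1) = Pow(Add(16271, Add(317, Pow(0, 2))), -1) = Pow(Add(16271, Add(317, 0)), -1) = Pow(Add(16271, 317), -1) = Pow(16588, -1) = Rational(1, 16588)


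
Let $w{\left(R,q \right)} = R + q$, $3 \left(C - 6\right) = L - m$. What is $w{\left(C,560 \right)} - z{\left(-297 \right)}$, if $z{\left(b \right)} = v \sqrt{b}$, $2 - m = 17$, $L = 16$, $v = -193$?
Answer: $\frac{1729}{3} + 579 i \sqrt{33} \approx 576.33 + 3326.1 i$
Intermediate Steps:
$m = -15$ ($m = 2 - 17 = -15$)
$z{\left(b \right)} = - 193 \sqrt{b}$
$C = \frac{49}{3}$ ($C = 6 + \frac{16 - -15}{3} = 6 + \frac{16 + 15}{3} = 6 + \frac{1}{3} \cdot 31 = 6 + \frac{31}{3} = \frac{49}{3} \approx 16.333$)
$w{\left(C,560 \right)} - z{\left(-297 \right)} = \left(\frac{49}{3} + 560\right) - - 193 \sqrt{-297} = \frac{1729}{3} - - 193 \cdot 3 i \sqrt{33} = \frac{1729}{3} - - 579 i \sqrt{33} = \frac{1729}{3} + 579 i \sqrt{33}$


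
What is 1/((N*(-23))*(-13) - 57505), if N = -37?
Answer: -1/68568 ≈ -1.4584e-5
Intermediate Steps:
1/((N*(-23))*(-13) - 57505) = 1/(-37*(-23)*(-13) - 57505) = 1/(851*(-13) - 57505) = 1/(-11063 - 57505) = 1/(-68568) = -1/68568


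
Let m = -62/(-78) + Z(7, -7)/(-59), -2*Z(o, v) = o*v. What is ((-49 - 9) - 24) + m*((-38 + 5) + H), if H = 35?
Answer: -186935/2301 ≈ -81.241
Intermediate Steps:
Z(o, v) = -o*v/2
m = 1747/4602 (m = -62/(-78) - ½*7*(-7)/(-59) = -62*(-1/78) + (49/2)*(-1/59) = 31/39 - 49/118 = 1747/4602 ≈ 0.37962)
((-49 - 9) - 24) + m*((-38 + 5) + H) = ((-49 - 9) - 24) + 1747*((-38 + 5) + 35)/4602 = (-58 - 24) + 1747*(-33 + 35)/4602 = -82 + (1747/4602)*2 = -82 + 1747/2301 = -186935/2301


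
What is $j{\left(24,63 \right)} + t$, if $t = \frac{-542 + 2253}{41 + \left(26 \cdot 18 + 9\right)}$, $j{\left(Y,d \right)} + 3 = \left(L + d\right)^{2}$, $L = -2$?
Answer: $\frac{1927635}{518} \approx 3721.3$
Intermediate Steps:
$j{\left(Y,d \right)} = -3 + \left(-2 + d\right)^{2}$
$t = \frac{1711}{518}$ ($t = \frac{1711}{41 + \left(468 + 9\right)} = \frac{1711}{41 + 477} = \frac{1711}{518} \approx 3.3031$)
$j{\left(24,63 \right)} + t = \left(-3 + \left(-2 + 63\right)^{2}\right) + \frac{1711}{518} = \left(-3 + 61^{2}\right) + \frac{1711}{518} = \left(-3 + 3721\right) + \frac{1711}{518} = 3718 + \frac{1711}{518} = \frac{1927635}{518}$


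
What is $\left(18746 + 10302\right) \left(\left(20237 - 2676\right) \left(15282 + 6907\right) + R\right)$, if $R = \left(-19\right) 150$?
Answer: $11318790783592$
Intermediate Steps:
$R = -2850$
$\left(18746 + 10302\right) \left(\left(20237 - 2676\right) \left(15282 + 6907\right) + R\right) = \left(18746 + 10302\right) \left(\left(20237 - 2676\right) \left(15282 + 6907\right) - 2850\right) = 29048 \left(17561 \cdot 22189 - 2850\right) = 29048 \left(389661029 - 2850\right) = 29048 \cdot 389658179 = 11318790783592$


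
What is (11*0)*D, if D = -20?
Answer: 0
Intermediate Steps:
(11*0)*D = (11*0)*(-20) = 0*(-20) = 0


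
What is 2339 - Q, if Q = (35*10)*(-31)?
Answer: 13189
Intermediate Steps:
Q = -10850 (Q = 350*(-31) = -10850)
2339 - Q = 2339 - 1*(-10850) = 2339 + 10850 = 13189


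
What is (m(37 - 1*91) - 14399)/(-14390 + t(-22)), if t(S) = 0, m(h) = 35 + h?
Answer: 7209/7195 ≈ 1.0019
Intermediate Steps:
(m(37 - 1*91) - 14399)/(-14390 + t(-22)) = ((35 + (37 - 1*91)) - 14399)/(-14390 + 0) = ((35 + (37 - 91)) - 14399)/(-14390) = ((35 - 54) - 14399)*(-1/14390) = (-19 - 14399)*(-1/14390) = -14418*(-1/14390) = 7209/7195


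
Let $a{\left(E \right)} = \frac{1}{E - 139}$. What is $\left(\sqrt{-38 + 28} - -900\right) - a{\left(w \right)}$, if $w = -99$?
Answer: $\frac{214201}{238} + i \sqrt{10} \approx 900.0 + 3.1623 i$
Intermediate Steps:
$a{\left(E \right)} = \frac{1}{-139 + E}$
$\left(\sqrt{-38 + 28} - -900\right) - a{\left(w \right)} = \left(\sqrt{-38 + 28} - -900\right) - \frac{1}{-139 - 99} = \left(\sqrt{-10} + 900\right) - \frac{1}{-238} = \left(i \sqrt{10} + 900\right) - - \frac{1}{238} = \left(900 + i \sqrt{10}\right) + \frac{1}{238} = \frac{214201}{238} + i \sqrt{10}$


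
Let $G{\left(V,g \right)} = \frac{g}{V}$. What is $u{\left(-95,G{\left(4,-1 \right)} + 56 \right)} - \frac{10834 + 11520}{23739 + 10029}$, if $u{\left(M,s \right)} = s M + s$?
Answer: $- \frac{88491779}{16884} \approx -5241.2$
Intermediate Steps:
$u{\left(M,s \right)} = s + M s$ ($u{\left(M,s \right)} = M s + s = s + M s$)
$u{\left(-95,G{\left(4,-1 \right)} + 56 \right)} - \frac{10834 + 11520}{23739 + 10029} = \left(- \frac{1}{4} + 56\right) \left(1 - 95\right) - \frac{10834 + 11520}{23739 + 10029} = \left(\left(-1\right) \frac{1}{4} + 56\right) \left(-94\right) - \frac{22354}{33768} = \left(- \frac{1}{4} + 56\right) \left(-94\right) - 22354 \cdot \frac{1}{33768} = \frac{223}{4} \left(-94\right) - \frac{11177}{16884} = - \frac{10481}{2} - \frac{11177}{16884} = - \frac{88491779}{16884}$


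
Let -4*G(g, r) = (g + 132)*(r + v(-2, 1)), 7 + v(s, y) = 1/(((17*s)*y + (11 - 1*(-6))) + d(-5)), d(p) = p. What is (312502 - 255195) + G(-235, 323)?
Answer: 5758969/88 ≈ 65443.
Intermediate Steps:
v(s, y) = -7 + 1/(12 + 17*s*y) (v(s, y) = -7 + 1/(((17*s)*y + (11 - 1*(-6))) - 5) = -7 + 1/((17*s*y + (11 + 6)) - 5) = -7 + 1/((17*s*y + 17) - 5) = -7 + 1/((17 + 17*s*y) - 5) = -7 + 1/(12 + 17*s*y))
G(g, r) = -(132 + g)*(-155/22 + r)/4 (G(g, r) = -(g + 132)*(r + (-83 - 119*(-2)*1)/(12 + 17*(-2)*1))/4 = -(132 + g)*(r + (-83 + 238)/(12 - 34))/4 = -(132 + g)*(r + 155/(-22))/4 = -(132 + g)*(r - 1/22*155)/4 = -(132 + g)*(r - 155/22)/4 = -(132 + g)*(-155/22 + r)/4)
(312502 - 255195) + G(-235, 323) = (312502 - 255195) + (465/2 - 33*323 + (155/88)*(-235) - ¼*(-235)*323) = 57307 + (465/2 - 10659 - 36425/88 + 75905/4) = 57307 + 715953/88 = 5758969/88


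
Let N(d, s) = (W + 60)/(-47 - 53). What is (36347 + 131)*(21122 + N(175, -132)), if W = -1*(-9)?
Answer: 38523157309/50 ≈ 7.7046e+8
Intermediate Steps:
W = 9
N(d, s) = -69/100 (N(d, s) = (9 + 60)/(-47 - 53) = 69/(-100) = 69*(-1/100) = -69/100)
(36347 + 131)*(21122 + N(175, -132)) = (36347 + 131)*(21122 - 69/100) = 36478*(2112131/100) = 38523157309/50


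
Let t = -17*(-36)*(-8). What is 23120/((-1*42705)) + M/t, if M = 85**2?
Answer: -551293/273312 ≈ -2.0171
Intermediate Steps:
M = 7225
t = -4896 (t = 612*(-8) = -4896)
23120/((-1*42705)) + M/t = 23120/((-1*42705)) + 7225/(-4896) = 23120/(-42705) + 7225*(-1/4896) = 23120*(-1/42705) - 425/288 = -4624/8541 - 425/288 = -551293/273312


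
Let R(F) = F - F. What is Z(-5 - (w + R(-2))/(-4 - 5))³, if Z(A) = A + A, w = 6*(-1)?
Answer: -39304/27 ≈ -1455.7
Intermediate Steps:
R(F) = 0
w = -6
Z(A) = 2*A
Z(-5 - (w + R(-2))/(-4 - 5))³ = (2*(-5 - (-6 + 0)/(-4 - 5)))³ = (2*(-5 - (-6)/(-9)))³ = (2*(-5 - (-6)*(-1)/9))³ = (2*(-5 - 1*⅔))³ = (2*(-5 - ⅔))³ = (2*(-17/3))³ = (-34/3)³ = -39304/27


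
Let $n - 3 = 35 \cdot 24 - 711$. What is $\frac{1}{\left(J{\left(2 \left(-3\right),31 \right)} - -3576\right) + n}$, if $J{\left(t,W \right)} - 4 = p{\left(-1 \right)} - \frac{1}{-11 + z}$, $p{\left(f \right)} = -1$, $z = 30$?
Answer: $\frac{19}{70508} \approx 0.00026947$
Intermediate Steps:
$J{\left(t,W \right)} = \frac{56}{19}$ ($J{\left(t,W \right)} = 4 - \left(1 + \frac{1}{-11 + 30}\right) = 4 - \frac{20}{19} = \frac{56}{19}$)
$n = 132$ ($n = 3 + \left(35 \cdot 24 - 711\right) = 3 + \left(840 - 711\right) = 3 + 129 = 132$)
$\frac{1}{\left(J{\left(2 \left(-3\right),31 \right)} - -3576\right) + n} = \frac{1}{\left(\frac{56}{19} - -3576\right) + 132} = \frac{1}{\left(\frac{56}{19} + 3576\right) + 132} = \frac{1}{\frac{68000}{19} + 132} = \frac{1}{\frac{70508}{19}} = \frac{19}{70508}$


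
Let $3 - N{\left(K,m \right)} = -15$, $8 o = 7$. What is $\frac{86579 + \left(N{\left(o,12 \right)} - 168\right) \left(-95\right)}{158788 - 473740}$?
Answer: $- \frac{100829}{314952} \approx -0.32014$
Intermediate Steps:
$o = \frac{7}{8}$ ($o = \frac{1}{8} \cdot 7 = \frac{7}{8} \approx 0.875$)
$N{\left(K,m \right)} = 18$ ($N{\left(K,m \right)} = 3 - -15 = 3 + 15 = 18$)
$\frac{86579 + \left(N{\left(o,12 \right)} - 168\right) \left(-95\right)}{158788 - 473740} = \frac{86579 + \left(18 - 168\right) \left(-95\right)}{158788 - 473740} = \frac{86579 - -14250}{-314952} = \left(86579 + 14250\right) \left(- \frac{1}{314952}\right) = 100829 \left(- \frac{1}{314952}\right) = - \frac{100829}{314952}$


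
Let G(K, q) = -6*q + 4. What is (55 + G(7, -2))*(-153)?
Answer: -10863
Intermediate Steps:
G(K, q) = 4 - 6*q
(55 + G(7, -2))*(-153) = (55 + (4 - 6*(-2)))*(-153) = (55 + (4 + 12))*(-153) = (55 + 16)*(-153) = 71*(-153) = -10863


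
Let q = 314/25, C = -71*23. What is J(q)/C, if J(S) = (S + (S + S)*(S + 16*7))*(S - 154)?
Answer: 6942730912/25515625 ≈ 272.10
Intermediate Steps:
C = -1633
q = 314/25 (q = 314*(1/25) = 314/25 ≈ 12.560)
J(S) = (-154 + S)*(S + 2*S*(112 + S)) (J(S) = (S + (2*S)*(S + 112))*(-154 + S) = (S + (2*S)*(112 + S))*(-154 + S) = (S + 2*S*(112 + S))*(-154 + S) = (-154 + S)*(S + 2*S*(112 + S)))
J(q)/C = (314*(-34650 - 83*314/25 + 2*(314/25)**2)/25)/(-1633) = (314*(-34650 - 26062/25 + 2*(98596/625))/25)*(-1/1633) = (314*(-34650 - 26062/25 + 197192/625)/25)*(-1/1633) = ((314/25)*(-22110608/625))*(-1/1633) = -6942730912/15625*(-1/1633) = 6942730912/25515625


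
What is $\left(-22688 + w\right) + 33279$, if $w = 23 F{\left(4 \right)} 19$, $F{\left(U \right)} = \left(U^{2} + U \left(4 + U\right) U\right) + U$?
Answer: $75267$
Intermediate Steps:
$F{\left(U \right)} = U + U^{2} + U^{2} \left(4 + U\right)$ ($F{\left(U \right)} = \left(U^{2} + U^{2} \left(4 + U\right)\right) + U = U + U^{2} + U^{2} \left(4 + U\right)$)
$w = 64676$ ($w = 23 \cdot 4 \left(1 + 4^{2} + 5 \cdot 4\right) 19 = 23 \cdot 4 \left(1 + 16 + 20\right) 19 = 23 \cdot 4 \cdot 37 \cdot 19 = 23 \cdot 148 \cdot 19 = 3404 \cdot 19 = 64676$)
$\left(-22688 + w\right) + 33279 = \left(-22688 + 64676\right) + 33279 = 41988 + 33279 = 75267$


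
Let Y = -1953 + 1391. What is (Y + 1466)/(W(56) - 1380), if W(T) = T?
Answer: -226/331 ≈ -0.68278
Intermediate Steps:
Y = -562
(Y + 1466)/(W(56) - 1380) = (-562 + 1466)/(56 - 1380) = 904/(-1324) = 904*(-1/1324) = -226/331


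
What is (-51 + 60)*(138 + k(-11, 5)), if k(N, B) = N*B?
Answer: 747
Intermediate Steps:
k(N, B) = B*N
(-51 + 60)*(138 + k(-11, 5)) = (-51 + 60)*(138 + 5*(-11)) = 9*(138 - 55) = 9*83 = 747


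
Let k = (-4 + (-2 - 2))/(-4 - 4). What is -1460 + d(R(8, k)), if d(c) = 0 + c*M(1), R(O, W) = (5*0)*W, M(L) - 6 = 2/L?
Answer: -1460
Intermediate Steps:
M(L) = 6 + 2/L
k = 1 (k = (-4 - 4)/(-8) = -8*(-1/8) = 1)
R(O, W) = 0 (R(O, W) = 0*W = 0)
d(c) = 8*c (d(c) = 0 + c*(6 + 2/1) = 0 + c*(6 + 2*1) = 0 + c*(6 + 2) = 0 + c*8 = 0 + 8*c = 8*c)
-1460 + d(R(8, k)) = -1460 + 8*0 = -1460 + 0 = -1460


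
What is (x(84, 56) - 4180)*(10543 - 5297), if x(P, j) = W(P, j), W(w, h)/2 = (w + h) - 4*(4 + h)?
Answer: -22977480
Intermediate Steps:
W(w, h) = -32 - 6*h + 2*w (W(w, h) = 2*((w + h) - 4*(4 + h)) = 2*((h + w) + (-16 - 4*h)) = 2*(-16 + w - 3*h) = -32 - 6*h + 2*w)
x(P, j) = -32 - 6*j + 2*P
(x(84, 56) - 4180)*(10543 - 5297) = ((-32 - 6*56 + 2*84) - 4180)*(10543 - 5297) = ((-32 - 336 + 168) - 4180)*5246 = (-200 - 4180)*5246 = -4380*5246 = -22977480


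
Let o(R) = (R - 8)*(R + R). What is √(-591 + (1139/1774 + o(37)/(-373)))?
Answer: I*√261007056302378/661702 ≈ 24.415*I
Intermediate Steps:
o(R) = 2*R*(-8 + R) (o(R) = (-8 + R)*(2*R) = 2*R*(-8 + R))
√(-591 + (1139/1774 + o(37)/(-373))) = √(-591 + (1139/1774 + (2*37*(-8 + 37))/(-373))) = √(-591 + (1139*(1/1774) + (2*37*29)*(-1/373))) = √(-591 + (1139/1774 + 2146*(-1/373))) = √(-591 + (1139/1774 - 2146/373)) = √(-591 - 3382157/661702) = √(-394448039/661702) = I*√261007056302378/661702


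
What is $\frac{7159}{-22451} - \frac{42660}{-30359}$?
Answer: $\frac{740419579}{681589909} \approx 1.0863$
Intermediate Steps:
$\frac{7159}{-22451} - \frac{42660}{-30359} = 7159 \left(- \frac{1}{22451}\right) - - \frac{42660}{30359} = - \frac{7159}{22451} + \frac{42660}{30359} = \frac{740419579}{681589909}$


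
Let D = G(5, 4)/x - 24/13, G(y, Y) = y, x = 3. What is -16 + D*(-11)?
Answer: -547/39 ≈ -14.026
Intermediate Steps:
D = -7/39 (D = 5/3 - 24/13 = -7/39 ≈ -0.17949)
-16 + D*(-11) = -16 - 7/39*(-11) = -16 + 77/39 = -547/39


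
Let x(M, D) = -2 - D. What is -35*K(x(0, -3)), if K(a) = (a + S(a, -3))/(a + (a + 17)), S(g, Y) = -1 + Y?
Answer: 105/19 ≈ 5.5263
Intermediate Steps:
K(a) = (-4 + a)/(17 + 2*a) (K(a) = (a + (-1 - 3))/(a + (a + 17)) = (a - 4)/(a + (17 + a)) = (-4 + a)/(17 + 2*a))
-35*K(x(0, -3)) = -35*(-4 + (-2 - 1*(-3)))/(17 + 2*(-2 - 1*(-3))) = -35*(-4 + (-2 + 3))/(17 + 2*(-2 + 3)) = -35*(-4 + 1)/(17 + 2*1) = -35*(-3)/(17 + 2) = -35*(-3)/19 = -35*(-3/19) = 105/19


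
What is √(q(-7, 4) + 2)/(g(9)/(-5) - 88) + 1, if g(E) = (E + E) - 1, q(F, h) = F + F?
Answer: 1 - 10*I*√3/457 ≈ 1.0 - 0.0379*I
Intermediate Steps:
q(F, h) = 2*F
g(E) = -1 + 2*E (g(E) = 2*E - 1 = -1 + 2*E)
√(q(-7, 4) + 2)/(g(9)/(-5) - 88) + 1 = √(2*(-7) + 2)/((-1 + 2*9)/(-5) - 88) + 1 = √(-14 + 2)/((-1 + 18)*(-⅕) - 88) + 1 = √(-12)/(17*(-⅕) - 88) + 1 = (2*I*√3)/(-17/5 - 88) + 1 = (2*I*√3)/(-457/5) + 1 = -10*I*√3/457 + 1 = 1 - 10*I*√3/457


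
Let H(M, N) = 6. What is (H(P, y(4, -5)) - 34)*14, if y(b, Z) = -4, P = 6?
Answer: -392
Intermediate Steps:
(H(P, y(4, -5)) - 34)*14 = (6 - 34)*14 = -28*14 = -392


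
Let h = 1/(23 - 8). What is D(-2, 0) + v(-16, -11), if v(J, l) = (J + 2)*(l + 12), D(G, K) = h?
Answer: -209/15 ≈ -13.933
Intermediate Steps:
h = 1/15 ≈ 0.066667
D(G, K) = 1/15
v(J, l) = (2 + J)*(12 + l)
D(-2, 0) + v(-16, -11) = 1/15 + (24 + 2*(-11) + 12*(-16) - 16*(-11)) = 1/15 + (24 - 22 - 192 + 176) = 1/15 - 14 = -209/15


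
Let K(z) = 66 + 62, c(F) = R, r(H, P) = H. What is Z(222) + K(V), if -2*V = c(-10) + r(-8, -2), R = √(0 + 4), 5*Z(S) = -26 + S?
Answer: 836/5 ≈ 167.20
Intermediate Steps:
Z(S) = -26/5 + S/5 (Z(S) = (-26 + S)/5 = -26/5 + S/5)
R = 2 (R = √4 = 2)
c(F) = 2
V = 3 (V = -(2 - 8)/2 = -½*(-6) = 3)
K(z) = 128
Z(222) + K(V) = (-26/5 + (⅕)*222) + 128 = (-26/5 + 222/5) + 128 = 196/5 + 128 = 836/5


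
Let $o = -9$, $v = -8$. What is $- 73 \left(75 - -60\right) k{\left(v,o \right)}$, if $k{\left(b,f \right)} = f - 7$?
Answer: $157680$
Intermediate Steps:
$k{\left(b,f \right)} = -7 + f$ ($k{\left(b,f \right)} = f - 7 = -7 + f$)
$- 73 \left(75 - -60\right) k{\left(v,o \right)} = - 73 \left(75 - -60\right) \left(-7 - 9\right) = - 73 \left(75 + 60\right) \left(-16\right) = \left(-73\right) 135 \left(-16\right) = \left(-9855\right) \left(-16\right) = 157680$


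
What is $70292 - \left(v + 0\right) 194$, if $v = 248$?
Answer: $22180$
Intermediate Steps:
$70292 - \left(v + 0\right) 194 = 70292 - \left(248 + 0\right) 194 = 70292 - 248 \cdot 194 = 70292 - 48112 = 22180$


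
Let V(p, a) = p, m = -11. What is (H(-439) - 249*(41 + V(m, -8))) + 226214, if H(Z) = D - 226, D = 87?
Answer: 218605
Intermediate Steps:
H(Z) = -139 (H(Z) = 87 - 226 = -139)
(H(-439) - 249*(41 + V(m, -8))) + 226214 = (-139 - 249*(41 - 11)) + 226214 = (-139 - 249*30) + 226214 = (-139 - 7470) + 226214 = -7609 + 226214 = 218605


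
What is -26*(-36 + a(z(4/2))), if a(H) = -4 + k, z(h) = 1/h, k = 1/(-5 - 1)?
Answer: 3133/3 ≈ 1044.3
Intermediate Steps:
k = -⅙ (k = 1/(-6) = -⅙ ≈ -0.16667)
a(H) = -25/6 (a(H) = -4 - ⅙ = -25/6)
-26*(-36 + a(z(4/2))) = -26*(-36 - 25/6) = -26*(-241/6) = 3133/3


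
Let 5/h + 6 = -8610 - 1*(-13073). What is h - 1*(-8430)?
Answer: 37572515/4457 ≈ 8430.0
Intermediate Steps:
h = 5/4457 (h = 5/(-6 + (-8610 - 1*(-13073))) = 5/(-6 + (-8610 + 13073)) = 5/(-6 + 4463) = 5/4457 ≈ 0.0011218)
h - 1*(-8430) = 5/4457 - 1*(-8430) = 5/4457 + 8430 = 37572515/4457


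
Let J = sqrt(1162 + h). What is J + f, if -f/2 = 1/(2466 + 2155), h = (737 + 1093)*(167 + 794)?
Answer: -2/4621 + 4*sqrt(109987) ≈ 1326.6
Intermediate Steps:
h = 1758630 (h = 1830*961 = 1758630)
J = 4*sqrt(109987) (J = sqrt(1162 + 1758630) = sqrt(1759792) = 4*sqrt(109987) ≈ 1326.6)
f = -2/4621 (f = -2/(2466 + 2155) = -2/4621 ≈ -0.00043281)
J + f = 4*sqrt(109987) - 2/4621 = -2/4621 + 4*sqrt(109987)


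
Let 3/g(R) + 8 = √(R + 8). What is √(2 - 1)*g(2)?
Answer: -4/9 - √10/18 ≈ -0.62013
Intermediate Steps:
g(R) = 3/(-8 + √(8 + R)) (g(R) = 3/(-8 + √(R + 8)) = 3/(-8 + √(8 + R)))
√(2 - 1)*g(2) = √(2 - 1)*(3/(-8 + √(8 + 2))) = √1*(3/(-8 + √10)) = 1*(3/(-8 + √10)) = 3/(-8 + √10)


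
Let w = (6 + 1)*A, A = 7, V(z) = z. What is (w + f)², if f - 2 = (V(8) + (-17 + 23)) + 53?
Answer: 13924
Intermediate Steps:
w = 49 (w = (6 + 1)*7 = 7*7 = 49)
f = 69 (f = 2 + ((8 + (-17 + 23)) + 53) = 2 + ((8 + 6) + 53) = 2 + (14 + 53) = 2 + 67 = 69)
(w + f)² = (49 + 69)² = 118² = 13924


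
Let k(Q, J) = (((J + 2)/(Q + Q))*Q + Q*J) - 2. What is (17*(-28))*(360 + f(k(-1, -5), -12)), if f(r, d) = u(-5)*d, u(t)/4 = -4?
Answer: -262752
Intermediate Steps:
u(t) = -16 (u(t) = 4*(-4) = -16)
k(Q, J) = -1 + J/2 + J*Q (k(Q, J) = (((2 + J)/((2*Q)))*Q + J*Q) - 2 = (((2 + J)*(1/(2*Q)))*Q + J*Q) - 2 = (((2 + J)/(2*Q))*Q + J*Q) - 2 = ((1 + J/2) + J*Q) - 2 = (1 + J/2 + J*Q) - 2 = -1 + J/2 + J*Q)
f(r, d) = -16*d
(17*(-28))*(360 + f(k(-1, -5), -12)) = (17*(-28))*(360 - 16*(-12)) = -476*(360 + 192) = -476*552 = -262752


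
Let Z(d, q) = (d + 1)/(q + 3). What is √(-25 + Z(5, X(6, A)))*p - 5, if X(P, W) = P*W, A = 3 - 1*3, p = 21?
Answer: -5 + 21*I*√23 ≈ -5.0 + 100.71*I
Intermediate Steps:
A = 0 (A = 3 - 3 = 0)
Z(d, q) = (1 + d)/(3 + q)
√(-25 + Z(5, X(6, A)))*p - 5 = √(-25 + (1 + 5)/(3 + 6*0))*21 - 5 = √(-25 + 6/(3 + 0))*21 - 5 = √(-25 + 6/3)*21 - 5 = √(-25 + (⅓)*6)*21 - 5 = √(-25 + 2)*21 - 5 = √(-23)*21 - 5 = (I*√23)*21 - 5 = 21*I*√23 - 5 = -5 + 21*I*√23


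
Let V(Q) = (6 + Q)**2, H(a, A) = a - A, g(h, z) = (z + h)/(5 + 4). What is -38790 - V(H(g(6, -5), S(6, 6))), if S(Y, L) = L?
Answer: -3141991/81 ≈ -38790.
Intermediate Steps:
g(h, z) = h/9 + z/9 (g(h, z) = (h + z)/9 = (h + z)*(1/9) = h/9 + z/9)
-38790 - V(H(g(6, -5), S(6, 6))) = -38790 - (6 + (((1/9)*6 + (1/9)*(-5)) - 1*6))**2 = -38790 - (6 + ((2/3 - 5/9) - 6))**2 = -38790 - (6 + (1/9 - 6))**2 = -38790 - (6 - 53/9)**2 = -38790 - (1/9)**2 = -38790 - 1*1/81 = -38790 - 1/81 = -3141991/81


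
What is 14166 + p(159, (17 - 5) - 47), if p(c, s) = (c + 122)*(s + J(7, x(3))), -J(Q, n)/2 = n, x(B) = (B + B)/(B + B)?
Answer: 3769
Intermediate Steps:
x(B) = 1 (x(B) = (2*B)/((2*B)) = (2*B)*(1/(2*B)) = 1)
J(Q, n) = -2*n
p(c, s) = (-2 + s)*(122 + c) (p(c, s) = (c + 122)*(s - 2*1) = (122 + c)*(s - 2) = (122 + c)*(-2 + s) = (-2 + s)*(122 + c))
14166 + p(159, (17 - 5) - 47) = 14166 + (-244 - 2*159 + 122*((17 - 5) - 47) + 159*((17 - 5) - 47)) = 14166 + (-244 - 318 + 122*(12 - 47) + 159*(12 - 47)) = 14166 + (-244 - 318 + 122*(-35) + 159*(-35)) = 14166 + (-244 - 318 - 4270 - 5565) = 14166 - 10397 = 3769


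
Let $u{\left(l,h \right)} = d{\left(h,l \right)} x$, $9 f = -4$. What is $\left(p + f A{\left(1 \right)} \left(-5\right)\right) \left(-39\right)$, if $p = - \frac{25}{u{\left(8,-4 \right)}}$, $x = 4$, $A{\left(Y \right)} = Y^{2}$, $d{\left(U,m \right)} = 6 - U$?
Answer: $- \frac{1495}{24} \approx -62.292$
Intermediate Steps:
$f = - \frac{4}{9}$ ($f = \frac{1}{9} \left(-4\right) = - \frac{4}{9} \approx -0.44444$)
$u{\left(l,h \right)} = 24 - 4 h$ ($u{\left(l,h \right)} = \left(6 - h\right) 4 = 24 - 4 h$)
$p = - \frac{5}{8}$ ($p = - \frac{25}{24 - -16} = - \frac{25}{24 + 16} = - \frac{25}{40} = \left(-25\right) \frac{1}{40} = - \frac{5}{8} \approx -0.625$)
$\left(p + f A{\left(1 \right)} \left(-5\right)\right) \left(-39\right) = \left(- \frac{5}{8} + - \frac{4 \cdot 1^{2}}{9} \left(-5\right)\right) \left(-39\right) = \left(- \frac{5}{8} + \left(- \frac{4}{9}\right) 1 \left(-5\right)\right) \left(-39\right) = \left(- \frac{5}{8} - - \frac{20}{9}\right) \left(-39\right) = \left(- \frac{5}{8} + \frac{20}{9}\right) \left(-39\right) = \frac{115}{72} \left(-39\right) = - \frac{1495}{24}$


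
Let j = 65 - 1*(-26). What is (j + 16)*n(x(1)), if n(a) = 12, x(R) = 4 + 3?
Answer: 1284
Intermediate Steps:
x(R) = 7
j = 91 (j = 65 + 26 = 91)
(j + 16)*n(x(1)) = (91 + 16)*12 = 107*12 = 1284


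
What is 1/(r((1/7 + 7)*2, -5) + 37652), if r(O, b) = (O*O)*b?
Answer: 49/1794948 ≈ 2.7299e-5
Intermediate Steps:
r(O, b) = b*O² (r(O, b) = O²*b = b*O²)
1/(r((1/7 + 7)*2, -5) + 37652) = 1/(-5*4*(1/7 + 7)² + 37652) = 1/(-5*4*(1*(⅐) + 7)² + 37652) = 1/(-5*4*(⅐ + 7)² + 37652) = 1/(-5*((50/7)*2)² + 37652) = 1/(-5*(100/7)² + 37652) = 1/(-5*10000/49 + 37652) = 1/(-50000/49 + 37652) = 1/(1794948/49) = 49/1794948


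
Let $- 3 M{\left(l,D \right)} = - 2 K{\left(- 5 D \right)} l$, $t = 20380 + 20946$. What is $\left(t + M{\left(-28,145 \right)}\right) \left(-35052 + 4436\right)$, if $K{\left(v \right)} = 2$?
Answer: $- \frac{3792281456}{3} \approx -1.2641 \cdot 10^{9}$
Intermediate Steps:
$t = 41326$
$M{\left(l,D \right)} = \frac{4 l}{3}$ ($M{\left(l,D \right)} = - \frac{\left(-2\right) 2 l}{3} = - \frac{\left(-4\right) l}{3} = \frac{4 l}{3}$)
$\left(t + M{\left(-28,145 \right)}\right) \left(-35052 + 4436\right) = \left(41326 + \frac{4}{3} \left(-28\right)\right) \left(-35052 + 4436\right) = \left(41326 - \frac{112}{3}\right) \left(-30616\right) = \frac{123866}{3} \left(-30616\right) = - \frac{3792281456}{3}$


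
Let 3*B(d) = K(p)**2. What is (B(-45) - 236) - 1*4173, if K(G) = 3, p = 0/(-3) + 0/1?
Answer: -4406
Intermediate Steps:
p = 0 (p = 0*(-1/3) + 0*1 = 0 + 0 = 0)
B(d) = 3 (B(d) = (1/3)*3**2 = (1/3)*9 = 3)
(B(-45) - 236) - 1*4173 = (3 - 236) - 1*4173 = -233 - 4173 = -4406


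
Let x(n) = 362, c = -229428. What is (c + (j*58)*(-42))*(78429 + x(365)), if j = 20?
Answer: -21915559068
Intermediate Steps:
(c + (j*58)*(-42))*(78429 + x(365)) = (-229428 + (20*58)*(-42))*(78429 + 362) = (-229428 + 1160*(-42))*78791 = (-229428 - 48720)*78791 = -278148*78791 = -21915559068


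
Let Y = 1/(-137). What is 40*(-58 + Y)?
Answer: -317880/137 ≈ -2320.3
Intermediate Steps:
Y = -1/137 ≈ -0.0072993
40*(-58 + Y) = 40*(-58 - 1/137) = 40*(-7947/137) = -317880/137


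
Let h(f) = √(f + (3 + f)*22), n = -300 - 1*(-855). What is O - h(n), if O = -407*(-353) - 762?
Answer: 142909 - √12831 ≈ 1.4280e+5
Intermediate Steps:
n = 555 (n = -300 + 855 = 555)
h(f) = √(66 + 23*f) (h(f) = √(f + (66 + 22*f)) = √(66 + 23*f))
O = 142909 (O = 143671 - 762 = 142909)
O - h(n) = 142909 - √(66 + 23*555) = 142909 - √(66 + 12765) = 142909 - √12831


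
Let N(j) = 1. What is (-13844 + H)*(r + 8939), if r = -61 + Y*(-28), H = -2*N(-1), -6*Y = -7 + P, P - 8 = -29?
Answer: -363346732/3 ≈ -1.2112e+8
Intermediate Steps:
P = -21 (P = 8 - 29 = -21)
Y = 14/3 (Y = -(-7 - 21)/6 = -1/6*(-28) = 14/3 ≈ 4.6667)
H = -2 (H = -2*1 = -2)
r = -575/3 (r = -61 + (14/3)*(-28) = -61 - 392/3 = -575/3 ≈ -191.67)
(-13844 + H)*(r + 8939) = (-13844 - 2)*(-575/3 + 8939) = -13846*26242/3 = -363346732/3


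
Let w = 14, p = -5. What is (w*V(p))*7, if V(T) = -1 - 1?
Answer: -196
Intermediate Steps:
V(T) = -2
(w*V(p))*7 = (14*(-2))*7 = -28*7 = -196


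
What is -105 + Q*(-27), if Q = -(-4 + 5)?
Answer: -78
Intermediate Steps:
Q = -1 (Q = -1*1 = -1)
-105 + Q*(-27) = -105 - 1*(-27) = -105 + 27 = -78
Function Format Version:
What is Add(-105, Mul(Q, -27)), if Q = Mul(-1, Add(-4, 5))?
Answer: -78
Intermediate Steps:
Q = -1 (Q = Mul(-1, 1) = -1)
Add(-105, Mul(Q, -27)) = Add(-105, Mul(-1, -27)) = Add(-105, 27) = -78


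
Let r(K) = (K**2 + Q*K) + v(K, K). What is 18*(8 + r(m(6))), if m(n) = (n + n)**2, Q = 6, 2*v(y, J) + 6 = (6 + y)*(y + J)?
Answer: 777690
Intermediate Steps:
v(y, J) = -3 + (6 + y)*(J + y)/2 (v(y, J) = -3 + ((6 + y)*(y + J))/2 = -3 + ((6 + y)*(J + y))/2 = -3 + (6 + y)*(J + y)/2)
m(n) = 4*n**2 (m(n) = (2*n)**2 = 4*n**2)
r(K) = -3 + 2*K**2 + 12*K (r(K) = (K**2 + 6*K) + (-3 + K**2/2 + 3*K + 3*K + K*K/2) = (K**2 + 6*K) + (-3 + K**2/2 + 3*K + 3*K + K**2/2) = (K**2 + 6*K) + (-3 + K**2 + 6*K) = -3 + 2*K**2 + 12*K)
18*(8 + r(m(6))) = 18*(8 + (-3 + 2*(4*6**2)**2 + 12*(4*6**2))) = 18*(8 + (-3 + 2*(4*36)**2 + 12*(4*36))) = 18*(8 + (-3 + 2*144**2 + 12*144)) = 18*(8 + (-3 + 2*20736 + 1728)) = 18*(8 + (-3 + 41472 + 1728)) = 18*(8 + 43197) = 18*43205 = 777690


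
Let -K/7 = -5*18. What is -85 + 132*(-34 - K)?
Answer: -87733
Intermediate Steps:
K = 630 (K = -(-35)*18 = -7*(-90) = 630)
-85 + 132*(-34 - K) = -85 + 132*(-34 - 1*630) = -85 + 132*(-34 - 630) = -85 + 132*(-664) = -85 - 87648 = -87733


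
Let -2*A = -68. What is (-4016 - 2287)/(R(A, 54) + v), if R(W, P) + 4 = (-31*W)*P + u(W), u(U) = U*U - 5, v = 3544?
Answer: 6303/52225 ≈ 0.12069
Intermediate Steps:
A = 34 (A = -½*(-68) = 34)
u(U) = -5 + U² (u(U) = U² - 5 = -5 + U²)
R(W, P) = -9 + W² - 31*P*W (R(W, P) = -4 + ((-31*W)*P + (-5 + W²)) = -4 + (-31*P*W + (-5 + W²)) = -4 + (-5 + W² - 31*P*W) = -9 + W² - 31*P*W)
(-4016 - 2287)/(R(A, 54) + v) = (-4016 - 2287)/((-9 + 34² - 31*54*34) + 3544) = -6303/((-9 + 1156 - 56916) + 3544) = -6303/(-55769 + 3544) = -6303/(-52225) = -6303*(-1/52225) = 6303/52225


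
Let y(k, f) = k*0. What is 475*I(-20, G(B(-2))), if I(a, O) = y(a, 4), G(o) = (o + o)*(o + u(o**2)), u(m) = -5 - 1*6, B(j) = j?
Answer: 0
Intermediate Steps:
u(m) = -11 (u(m) = -5 - 6 = -11)
G(o) = 2*o*(-11 + o) (G(o) = (o + o)*(o - 11) = (2*o)*(-11 + o) = 2*o*(-11 + o))
y(k, f) = 0
I(a, O) = 0
475*I(-20, G(B(-2))) = 475*0 = 0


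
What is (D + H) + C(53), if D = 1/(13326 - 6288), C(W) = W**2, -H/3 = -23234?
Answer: 510332419/7038 ≈ 72511.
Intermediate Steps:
H = 69702 (H = -3*(-23234) = 69702)
D = 1/7038 ≈ 0.00014209
(D + H) + C(53) = (1/7038 + 69702) + 53**2 = 490562677/7038 + 2809 = 510332419/7038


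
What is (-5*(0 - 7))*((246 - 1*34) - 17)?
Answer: 6825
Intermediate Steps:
(-5*(0 - 7))*((246 - 1*34) - 17) = (-5*(-7))*((246 - 34) - 17) = 35*(212 - 17) = 35*195 = 6825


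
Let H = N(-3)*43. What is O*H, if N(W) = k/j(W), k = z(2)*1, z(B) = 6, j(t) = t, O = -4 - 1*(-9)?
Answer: -430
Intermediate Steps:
O = 5 (O = -4 + 9 = 5)
k = 6 (k = 6*1 = 6)
N(W) = 6/W
H = -86 (H = (6/(-3))*43 = (6*(-1/3))*43 = -2*43 = -86)
O*H = 5*(-86) = -430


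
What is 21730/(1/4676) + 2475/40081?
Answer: 4072609570355/40081 ≈ 1.0161e+8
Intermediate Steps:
21730/(1/4676) + 2475/40081 = 21730/(1/4676) + 2475*(1/40081) = 21730*4676 + 2475/40081 = 101609480 + 2475/40081 = 4072609570355/40081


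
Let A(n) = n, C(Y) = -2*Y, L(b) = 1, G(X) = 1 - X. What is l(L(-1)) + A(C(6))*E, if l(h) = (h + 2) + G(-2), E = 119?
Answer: -1422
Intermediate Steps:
l(h) = 5 + h (l(h) = (h + 2) + (1 - 1*(-2)) = (2 + h) + (1 + 2) = (2 + h) + 3 = 5 + h)
l(L(-1)) + A(C(6))*E = (5 + 1) - 2*6*119 = 6 - 12*119 = 6 - 1428 = -1422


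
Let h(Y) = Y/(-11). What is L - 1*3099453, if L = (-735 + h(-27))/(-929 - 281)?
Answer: -20626855686/6655 ≈ -3.0995e+6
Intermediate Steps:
h(Y) = -Y/11 (h(Y) = Y*(-1/11) = -Y/11)
L = 4029/6655 (L = (-735 - 1/11*(-27))/(-929 - 281) = (-735 + 27/11)/(-1210) = -8058/11*(-1/1210) = 4029/6655 ≈ 0.60541)
L - 1*3099453 = 4029/6655 - 1*3099453 = 4029/6655 - 3099453 = -20626855686/6655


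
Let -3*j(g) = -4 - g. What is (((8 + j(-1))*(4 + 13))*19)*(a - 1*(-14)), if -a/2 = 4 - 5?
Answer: 46512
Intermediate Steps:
a = 2 (a = -2*(4 - 5) = -2*(-1) = 2)
j(g) = 4/3 + g/3 (j(g) = -(-4 - g)/3 = 4/3 + g/3)
(((8 + j(-1))*(4 + 13))*19)*(a - 1*(-14)) = (((8 + (4/3 + (1/3)*(-1)))*(4 + 13))*19)*(2 - 1*(-14)) = (((8 + (4/3 - 1/3))*17)*19)*(2 + 14) = (((8 + 1)*17)*19)*16 = ((9*17)*19)*16 = (153*19)*16 = 2907*16 = 46512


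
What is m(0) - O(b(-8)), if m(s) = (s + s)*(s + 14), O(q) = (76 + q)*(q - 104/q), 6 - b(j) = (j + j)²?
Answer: -5428452/125 ≈ -43428.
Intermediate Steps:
b(j) = 6 - 4*j² (b(j) = 6 - (j + j)² = 6 - (2*j)² = 6 - 4*j²)
m(s) = 2*s*(14 + s) (m(s) = (2*s)*(14 + s) = 2*s*(14 + s))
m(0) - O(b(-8)) = 2*0*(14 + 0) - (-104 + (6 - 4*(-8)²)² - 7904/(6 - 4*(-8)²) + 76*(6 - 4*(-8)²)) = 2*0*14 - (-104 + (6 - 4*64)² - 7904/(6 - 4*64) + 76*(6 - 4*64)) = 0 - (-104 + (6 - 256)² - 7904/(6 - 256) + 76*(6 - 256)) = 0 - (-104 + (-250)² - 7904/(-250) + 76*(-250)) = 0 - (-104 + 62500 - 7904*(-1/250) - 19000) = 0 - (-104 + 62500 + 3952/125 - 19000) = 0 - 1*5428452/125 = 0 - 5428452/125 = -5428452/125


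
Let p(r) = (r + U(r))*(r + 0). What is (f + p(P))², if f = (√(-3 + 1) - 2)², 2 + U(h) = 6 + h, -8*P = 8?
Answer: -32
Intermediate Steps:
P = -1 (P = -⅛*8 = -1)
U(h) = 4 + h (U(h) = -2 + (6 + h) = 4 + h)
f = (-2 + I*√2)² (f = (√(-2) - 2)² = (I*√2 - 2)² = (-2 + I*√2)² ≈ 2.0 - 5.6569*I)
p(r) = r*(4 + 2*r) (p(r) = (r + (4 + r))*(r + 0) = (4 + 2*r)*r = r*(4 + 2*r))
(f + p(P))² = ((2 - I*√2)² + 2*(-1)*(2 - 1))² = ((2 - I*√2)² + 2*(-1)*1)² = ((2 - I*√2)² - 2)² = (-2 + (2 - I*√2)²)²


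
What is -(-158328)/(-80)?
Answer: -19791/10 ≈ -1979.1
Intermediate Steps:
-(-158328)/(-80) = -(-158328)*(-1)/80 = -5864*27/80 = -19791/10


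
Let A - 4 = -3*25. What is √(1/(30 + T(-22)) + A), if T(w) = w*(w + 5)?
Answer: 3*I*√321887/202 ≈ 8.426*I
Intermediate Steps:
T(w) = w*(5 + w)
A = -71 (A = 4 - 3*25 = 4 - 75 = -71)
√(1/(30 + T(-22)) + A) = √(1/(30 - 22*(5 - 22)) - 71) = √(1/(30 - 22*(-17)) - 71) = √(1/(30 + 374) - 71) = √(1/404 - 71) = √(-28683/404) = 3*I*√321887/202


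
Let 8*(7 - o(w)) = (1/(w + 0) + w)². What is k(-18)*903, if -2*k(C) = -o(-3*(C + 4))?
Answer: -129706963/1344 ≈ -96508.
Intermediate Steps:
o(w) = 7 - (w + 1/w)²/8 (o(w) = 7 - (1/(w + 0) + w)²/8 = 7 - (1/w + w)²/8 = 7 - (w + 1/w)²/8)
k(C) = (-1 - (-12 - 3*C)⁴ + 54*(-12 - 3*C)²)/(16*(-12 - 3*C)²) (k(C) = -(-1)*(-1 - (-3*(C + 4))⁴ + 54*(-3*(C + 4))²)/(8*(-3*(C + 4))²)/2 = -(-1)*(-1 - (-3*(4 + C))⁴ + 54*(-3*(4 + C))²)/(8*(-3*(4 + C))²)/2 = -(-1)*(-1 - (-12 - 3*C)⁴ + 54*(-12 - 3*C)²)/(8*(-12 - 3*C)²)/2 = -(-1)*(-1 - (-12 - 3*C)⁴ + 54*(-12 - 3*C)²)/(16*(-12 - 3*C)²) = (-1 - (-12 - 3*C)⁴ + 54*(-12 - 3*C)²)/(16*(-12 - 3*C)²))
k(-18)*903 = (27/8 - 9*(4 - 18)²/16 - 1/(144*(4 - 18)²))*903 = (27/8 - 9/16*(-14)² - 1/144/(-14)²)*903 = (27/8 - 9/16*196 - 1/144*1/196)*903 = (27/8 - 441/4 - 1/28224)*903 = -3016441/28224*903 = -129706963/1344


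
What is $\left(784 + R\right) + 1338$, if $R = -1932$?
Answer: $190$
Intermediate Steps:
$\left(784 + R\right) + 1338 = \left(784 - 1932\right) + 1338 = -1148 + 1338 = 190$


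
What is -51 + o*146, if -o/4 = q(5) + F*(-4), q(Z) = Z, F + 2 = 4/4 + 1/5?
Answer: -24199/5 ≈ -4839.8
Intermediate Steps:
F = -4/5 (F = -2 + (4/4 + 1/5) = -2 + (4*(1/4) + 1*(1/5)) = -2 + (1 + 1/5) = -2 + 6/5 = -4/5 ≈ -0.80000)
o = -164/5 (o = -4*(5 - 4/5*(-4)) = -4*(5 + 16/5) = -4*41/5 = -164/5 ≈ -32.800)
-51 + o*146 = -51 - 164/5*146 = -51 - 23944/5 = -24199/5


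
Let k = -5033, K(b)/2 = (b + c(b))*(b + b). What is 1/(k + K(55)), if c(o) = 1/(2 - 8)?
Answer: 3/21091 ≈ 0.00014224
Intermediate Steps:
c(o) = -⅙ (c(o) = 1/(-6) = -⅙)
K(b) = 4*b*(-⅙ + b) (K(b) = 2*((b - ⅙)*(b + b)) = 2*((-⅙ + b)*(2*b)) = 2*(2*b*(-⅙ + b)) = 4*b*(-⅙ + b))
1/(k + K(55)) = 1/(-5033 + (⅔)*55*(-1 + 6*55)) = 1/(-5033 + (⅔)*55*(-1 + 330)) = 1/(-5033 + (⅔)*55*329) = 1/(-5033 + 36190/3) = 1/(21091/3) = 3/21091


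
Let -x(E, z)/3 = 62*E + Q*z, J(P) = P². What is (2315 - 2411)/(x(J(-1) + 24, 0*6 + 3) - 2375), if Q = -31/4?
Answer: 384/27821 ≈ 0.013803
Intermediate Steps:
Q = -31/4 (Q = -31*¼ = -31/4 ≈ -7.7500)
x(E, z) = -186*E + 93*z/4 (x(E, z) = -3*(62*E - 31*z/4) = -186*E + 93*z/4)
(2315 - 2411)/(x(J(-1) + 24, 0*6 + 3) - 2375) = (2315 - 2411)/((-186*((-1)² + 24) + 93*(0*6 + 3)/4) - 2375) = -96/((-186*(1 + 24) + 93*(0 + 3)/4) - 2375) = -96/((-186*25 + (93/4)*3) - 2375) = -96/((-4650 + 279/4) - 2375) = -96/(-18321/4 - 2375) = -96/(-27821/4) = -96*(-4/27821) = 384/27821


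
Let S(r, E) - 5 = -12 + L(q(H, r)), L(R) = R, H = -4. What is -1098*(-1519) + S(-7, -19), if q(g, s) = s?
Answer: 1667848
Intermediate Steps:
S(r, E) = -7 + r (S(r, E) = 5 + (-12 + r) = -7 + r)
-1098*(-1519) + S(-7, -19) = -1098*(-1519) + (-7 - 7) = 1667862 - 14 = 1667848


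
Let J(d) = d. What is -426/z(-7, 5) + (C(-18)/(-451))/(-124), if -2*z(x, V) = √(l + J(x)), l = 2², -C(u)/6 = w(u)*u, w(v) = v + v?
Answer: -972/13981 - 284*I*√3 ≈ -0.069523 - 491.9*I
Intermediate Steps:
w(v) = 2*v
C(u) = -12*u² (C(u) = -6*2*u*u = -12*u²)
l = 4
z(x, V) = -√(4 + x)/2
-426/z(-7, 5) + (C(-18)/(-451))/(-124) = -426*(-2/√(4 - 7)) + (-12*(-18)²/(-451))/(-124) = -426*2*I*√3/3 + (-12*324*(-1/451))*(-1/124) = -426*2*I*√3/3 - 3888*(-1/451)*(-1/124) = -426*2*I*√3/3 + (3888/451)*(-1/124) = -284*I*√3 - 972/13981 = -972/13981 - 284*I*√3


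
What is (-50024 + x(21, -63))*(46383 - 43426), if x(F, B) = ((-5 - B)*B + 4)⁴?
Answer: 524834991333329032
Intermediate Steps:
x(F, B) = (4 + B*(-5 - B))⁴ (x(F, B) = (B*(-5 - B) + 4)⁴ = (4 + B*(-5 - B))⁴)
(-50024 + x(21, -63))*(46383 - 43426) = (-50024 + (-4 + (-63)² + 5*(-63))⁴)*(46383 - 43426) = (-50024 + (-4 + 3969 - 315)⁴)*2957 = (-50024 + 3650⁴)*2957 = (-50024 + 177489006250000)*2957 = 177489006199976*2957 = 524834991333329032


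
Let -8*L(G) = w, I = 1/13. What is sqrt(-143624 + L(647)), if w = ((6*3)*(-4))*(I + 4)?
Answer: I*sqrt(24266255)/13 ≈ 378.93*I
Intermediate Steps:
I = 1/13 ≈ 0.076923
w = -3816/13 (w = ((6*3)*(-4))*(1/13 + 4) = (18*(-4))*(53/13) = -72*53/13 = -3816/13 ≈ -293.54)
L(G) = 477/13 (L(G) = -1/8*(-3816/13) = 477/13)
sqrt(-143624 + L(647)) = sqrt(-143624 + 477/13) = sqrt(-1866635/13) = I*sqrt(24266255)/13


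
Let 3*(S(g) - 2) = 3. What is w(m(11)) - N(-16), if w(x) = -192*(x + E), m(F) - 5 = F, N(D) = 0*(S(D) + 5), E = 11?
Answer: -5184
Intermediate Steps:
S(g) = 3 (S(g) = 2 + (1/3)*3 = 2 + 1 = 3)
N(D) = 0 (N(D) = 0*(3 + 5) = 0*8 = 0)
m(F) = 5 + F
w(x) = -2112 - 192*x (w(x) = -192*(x + 11) = -192*(11 + x) = -2112 - 192*x)
w(m(11)) - N(-16) = (-2112 - 192*(5 + 11)) - 1*0 = (-2112 - 192*16) + 0 = (-2112 - 3072) + 0 = -5184 + 0 = -5184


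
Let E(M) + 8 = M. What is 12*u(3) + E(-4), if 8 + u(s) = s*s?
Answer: 0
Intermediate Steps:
u(s) = -8 + s² (u(s) = -8 + s*s = -8 + s²)
E(M) = -8 + M
12*u(3) + E(-4) = 12*(-8 + 3²) + (-8 - 4) = 12*(-8 + 9) - 12 = 12*1 - 12 = 12 - 12 = 0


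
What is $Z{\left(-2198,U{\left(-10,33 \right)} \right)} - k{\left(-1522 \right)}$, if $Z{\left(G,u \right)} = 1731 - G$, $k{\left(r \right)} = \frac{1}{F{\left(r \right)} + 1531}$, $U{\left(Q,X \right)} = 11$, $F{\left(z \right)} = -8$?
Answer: $\frac{5983866}{1523} \approx 3929.0$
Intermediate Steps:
$k{\left(r \right)} = \frac{1}{1523}$ ($k{\left(r \right)} = \frac{1}{-8 + 1531} = \frac{1}{1523}$)
$Z{\left(-2198,U{\left(-10,33 \right)} \right)} - k{\left(-1522 \right)} = \left(1731 - -2198\right) - \frac{1}{1523} = \left(1731 + 2198\right) - \frac{1}{1523} = 3929 - \frac{1}{1523} = \frac{5983866}{1523}$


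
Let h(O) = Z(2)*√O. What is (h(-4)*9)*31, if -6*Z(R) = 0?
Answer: 0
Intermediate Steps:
Z(R) = 0 (Z(R) = -⅙*0 = 0)
h(O) = 0 (h(O) = 0*√O = 0)
(h(-4)*9)*31 = (0*9)*31 = 0*31 = 0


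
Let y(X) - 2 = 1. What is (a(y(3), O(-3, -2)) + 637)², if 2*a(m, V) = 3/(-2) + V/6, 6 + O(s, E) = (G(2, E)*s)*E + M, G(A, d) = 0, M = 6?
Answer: 6477025/16 ≈ 4.0481e+5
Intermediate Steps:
y(X) = 3 (y(X) = 2 + 1 = 3)
O(s, E) = 0 (O(s, E) = -6 + ((0*s)*E + 6) = -6 + (0*E + 6) = -6 + (0 + 6) = -6 + 6 = 0)
a(m, V) = -¾ + V/12 (a(m, V) = (3/(-2) + V/6)/2 = (3*(-½) + V*(⅙))/2 = (-3/2 + V/6)/2 = -¾ + V/12)
(a(y(3), O(-3, -2)) + 637)² = ((-¾ + (1/12)*0) + 637)² = ((-¾ + 0) + 637)² = (-¾ + 637)² = (2545/4)² = 6477025/16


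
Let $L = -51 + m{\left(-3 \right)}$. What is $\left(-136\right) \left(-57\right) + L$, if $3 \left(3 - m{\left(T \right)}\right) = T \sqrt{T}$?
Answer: $7704 + i \sqrt{3} \approx 7704.0 + 1.732 i$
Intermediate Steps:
$m{\left(T \right)} = 3 - \frac{T^{\frac{3}{2}}}{3}$ ($m{\left(T \right)} = 3 - \frac{T \sqrt{T}}{3} = 3 - \frac{T^{\frac{3}{2}}}{3}$)
$L = -48 + i \sqrt{3}$ ($L = -51 + \left(3 - \frac{\left(-3\right)^{\frac{3}{2}}}{3}\right) = -51 + \left(3 - \frac{\left(-3\right) i \sqrt{3}}{3}\right) = -51 + \left(3 + i \sqrt{3}\right) = -48 + i \sqrt{3} \approx -48.0 + 1.732 i$)
$\left(-136\right) \left(-57\right) + L = \left(-136\right) \left(-57\right) - \left(48 - i \sqrt{3}\right) = 7752 - \left(48 - i \sqrt{3}\right) = 7704 + i \sqrt{3}$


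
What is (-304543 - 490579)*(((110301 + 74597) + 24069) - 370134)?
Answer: 128147427374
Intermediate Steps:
(-304543 - 490579)*(((110301 + 74597) + 24069) - 370134) = -795122*((184898 + 24069) - 370134) = -795122*(208967 - 370134) = -795122*(-161167) = 128147427374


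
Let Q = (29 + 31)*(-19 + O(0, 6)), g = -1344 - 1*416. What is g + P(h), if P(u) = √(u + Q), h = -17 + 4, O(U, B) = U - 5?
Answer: -1760 + I*√1453 ≈ -1760.0 + 38.118*I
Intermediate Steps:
O(U, B) = -5 + U
g = -1760 (g = -1344 - 416 = -1760)
h = -13
Q = -1440 (Q = (29 + 31)*(-19 + (-5 + 0)) = 60*(-19 - 5) = 60*(-24) = -1440)
P(u) = √(-1440 + u) (P(u) = √(u - 1440) = √(-1440 + u))
g + P(h) = -1760 + √(-1440 - 13) = -1760 + √(-1453) = -1760 + I*√1453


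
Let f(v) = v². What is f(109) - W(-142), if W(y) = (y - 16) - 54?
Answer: 12093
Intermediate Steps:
W(y) = -70 + y (W(y) = (-16 + y) - 54 = -70 + y)
f(109) - W(-142) = 109² - (-70 - 142) = 11881 - 1*(-212) = 11881 + 212 = 12093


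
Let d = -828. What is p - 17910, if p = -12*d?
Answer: -7974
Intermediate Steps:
p = 9936 (p = -12*(-828) = 9936)
p - 17910 = 9936 - 17910 = -7974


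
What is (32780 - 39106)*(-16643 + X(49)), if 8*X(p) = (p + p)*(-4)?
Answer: 105593592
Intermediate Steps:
X(p) = -p (X(p) = ((p + p)*(-4))/8 = ((2*p)*(-4))/8 = (-8*p)/8 = -p)
(32780 - 39106)*(-16643 + X(49)) = (32780 - 39106)*(-16643 - 1*49) = -6326*(-16643 - 49) = -6326*(-16692) = 105593592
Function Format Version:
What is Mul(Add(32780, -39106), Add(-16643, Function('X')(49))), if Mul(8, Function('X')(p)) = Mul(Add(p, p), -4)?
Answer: 105593592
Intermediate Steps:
Function('X')(p) = Mul(-1, p) (Function('X')(p) = Mul(Rational(1, 8), Mul(Add(p, p), -4)) = Mul(Rational(1, 8), Mul(Mul(2, p), -4)) = Mul(Rational(1, 8), Mul(-8, p)) = Mul(-1, p))
Mul(Add(32780, -39106), Add(-16643, Function('X')(49))) = Mul(Add(32780, -39106), Add(-16643, Mul(-1, 49))) = Mul(-6326, Add(-16643, -49)) = Mul(-6326, -16692) = 105593592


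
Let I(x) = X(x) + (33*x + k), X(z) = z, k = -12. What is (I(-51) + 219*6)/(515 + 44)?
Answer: -432/559 ≈ -0.77281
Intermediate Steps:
I(x) = -12 + 34*x (I(x) = x + (33*x - 12) = x + (-12 + 33*x) = -12 + 34*x)
(I(-51) + 219*6)/(515 + 44) = ((-12 + 34*(-51)) + 219*6)/(515 + 44) = ((-12 - 1734) + 1314)/559 = (-1746 + 1314)*(1/559) = -432*1/559 = -432/559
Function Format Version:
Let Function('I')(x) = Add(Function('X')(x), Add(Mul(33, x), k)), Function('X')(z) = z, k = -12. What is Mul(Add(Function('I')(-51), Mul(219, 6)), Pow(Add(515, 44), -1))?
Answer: Rational(-432, 559) ≈ -0.77281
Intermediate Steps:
Function('I')(x) = Add(-12, Mul(34, x)) (Function('I')(x) = Add(x, Add(Mul(33, x), -12)) = Add(x, Add(-12, Mul(33, x))) = Add(-12, Mul(34, x)))
Mul(Add(Function('I')(-51), Mul(219, 6)), Pow(Add(515, 44), -1)) = Mul(Add(Add(-12, Mul(34, -51)), Mul(219, 6)), Pow(Add(515, 44), -1)) = Mul(Add(Add(-12, -1734), 1314), Pow(559, -1)) = Mul(Add(-1746, 1314), Rational(1, 559)) = Mul(-432, Rational(1, 559)) = Rational(-432, 559)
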